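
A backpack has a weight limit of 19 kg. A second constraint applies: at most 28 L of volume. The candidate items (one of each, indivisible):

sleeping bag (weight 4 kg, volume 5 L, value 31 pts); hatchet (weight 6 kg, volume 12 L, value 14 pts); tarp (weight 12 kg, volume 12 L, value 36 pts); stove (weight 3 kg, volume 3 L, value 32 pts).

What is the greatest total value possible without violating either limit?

99 pts

Feasible sets respecting both limits:
- sleeping bag+tarp+stove: weight 19, volume 20, value 99
- sleeping bag+hatchet+stove: weight 13, volume 20, value 77
- tarp+stove: weight 15, volume 15, value 68
Best: 99 pts.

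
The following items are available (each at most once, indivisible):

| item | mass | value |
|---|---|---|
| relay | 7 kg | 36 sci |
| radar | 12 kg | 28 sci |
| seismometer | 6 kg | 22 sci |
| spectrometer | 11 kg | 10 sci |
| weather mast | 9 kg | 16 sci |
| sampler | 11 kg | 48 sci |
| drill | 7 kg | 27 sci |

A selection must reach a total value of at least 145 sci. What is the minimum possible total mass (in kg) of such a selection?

Subsets with value ≥ 145, sorted by total mass:
- relay+seismometer+weather mast+sampler+drill: mass 40, value 149
- relay+radar+seismometer+sampler+drill: mass 43, value 161
Minimum mass: 40 kg.

40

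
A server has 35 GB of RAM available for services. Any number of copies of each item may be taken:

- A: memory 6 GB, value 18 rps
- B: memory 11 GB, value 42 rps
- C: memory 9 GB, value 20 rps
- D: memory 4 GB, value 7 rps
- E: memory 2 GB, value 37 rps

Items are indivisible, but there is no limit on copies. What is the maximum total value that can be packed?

Best value-per-unit is E at 37/2, and filling with it alone uses memory 17×2=34. No mix of the others beats 17×37 = 629.

629 rps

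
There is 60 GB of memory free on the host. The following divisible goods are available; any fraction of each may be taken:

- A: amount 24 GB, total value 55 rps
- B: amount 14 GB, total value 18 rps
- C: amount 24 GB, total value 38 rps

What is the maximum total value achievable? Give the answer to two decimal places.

108.43

Take in order of value per unit:
- A (55/24 per unit): all 24 → value 55, running total 55.00
- C (38/24 per unit): all 24 → value 38, running total 93.00
- B (18/14 per unit): 12 of 14 → value 12×18/14 = 15.4286, running total 108.43
Total 108.43.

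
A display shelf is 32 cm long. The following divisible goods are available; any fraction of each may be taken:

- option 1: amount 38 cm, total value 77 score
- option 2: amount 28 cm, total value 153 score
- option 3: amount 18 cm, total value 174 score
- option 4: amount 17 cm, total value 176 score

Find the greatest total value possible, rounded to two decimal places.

321.00

Take in order of value per unit:
- option 4 (176/17 per unit): all 17 → value 176, running total 176.00
- option 3 (174/18 per unit): 15 of 18 → value 15×174/18 = 145.0000, running total 321.00
Total 321.00.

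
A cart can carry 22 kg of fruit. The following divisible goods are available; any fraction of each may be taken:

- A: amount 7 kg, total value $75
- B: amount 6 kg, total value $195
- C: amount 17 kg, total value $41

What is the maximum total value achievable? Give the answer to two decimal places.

291.71

Take in order of value per unit:
- B (195/6 per unit): all 6 → value 195, running total 195.00
- A (75/7 per unit): all 7 → value 75, running total 270.00
- C (41/17 per unit): 9 of 17 → value 9×41/17 = 21.7059, running total 291.71
Total 291.71.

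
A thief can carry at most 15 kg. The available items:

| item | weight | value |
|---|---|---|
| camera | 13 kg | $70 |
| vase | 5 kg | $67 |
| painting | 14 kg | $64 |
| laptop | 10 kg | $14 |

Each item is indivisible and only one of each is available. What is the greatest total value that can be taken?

This is a 0/1 knapsack; check combinations near the capacity.
- vase+laptop: weight 5+10=15, value 67+14=81
- camera: weight 13, value 70
- vase: weight 5, value 67
- painting: weight 14, value 64
Best: $81.

$81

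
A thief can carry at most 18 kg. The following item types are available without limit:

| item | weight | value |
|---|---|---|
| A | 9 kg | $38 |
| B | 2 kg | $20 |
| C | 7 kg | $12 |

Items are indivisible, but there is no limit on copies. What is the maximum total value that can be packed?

Best value-per-unit is B at 20/2, and filling with it alone uses weight 9×2=18. No mix of the others beats 9×20 = 180.

$180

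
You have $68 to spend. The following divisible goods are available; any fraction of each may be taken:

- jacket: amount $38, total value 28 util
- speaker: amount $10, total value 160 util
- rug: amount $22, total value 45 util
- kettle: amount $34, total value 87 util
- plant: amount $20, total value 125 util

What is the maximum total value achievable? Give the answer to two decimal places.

Take in order of value per unit:
- speaker (160/10 per unit): all 10 → value 160, running total 160.00
- plant (125/20 per unit): all 20 → value 125, running total 285.00
- kettle (87/34 per unit): all 34 → value 87, running total 372.00
- rug (45/22 per unit): 4 of 22 → value 4×45/22 = 8.1818, running total 380.18
Total 380.18.

380.18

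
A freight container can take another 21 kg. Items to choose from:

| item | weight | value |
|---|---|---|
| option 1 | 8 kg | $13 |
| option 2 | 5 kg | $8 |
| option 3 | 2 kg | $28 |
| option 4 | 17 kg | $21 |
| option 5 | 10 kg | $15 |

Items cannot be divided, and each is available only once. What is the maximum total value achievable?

Check high-value combinations within 21 kg:
- option 1+option 3+option 5: weight 8+2+10=20, value 13+28+15=56
- option 2+option 3+option 5: weight 5+2+10=17, value 8+28+15=51
- option 1+option 2+option 3: weight 8+5+2=15, value 13+8+28=49
- option 3+option 4: weight 2+17=19, value 28+21=49
- option 3+option 5: weight 2+10=12, value 28+15=43
Best: $56.

$56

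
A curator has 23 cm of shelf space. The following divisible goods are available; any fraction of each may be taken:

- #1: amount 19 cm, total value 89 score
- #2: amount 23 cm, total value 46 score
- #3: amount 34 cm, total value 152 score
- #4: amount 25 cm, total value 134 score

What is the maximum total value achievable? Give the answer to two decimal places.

Take in order of value per unit:
- #4 (134/25 per unit): 23 of 25 → value 23×134/25 = 123.2800, running total 123.28
Total 123.28.

123.28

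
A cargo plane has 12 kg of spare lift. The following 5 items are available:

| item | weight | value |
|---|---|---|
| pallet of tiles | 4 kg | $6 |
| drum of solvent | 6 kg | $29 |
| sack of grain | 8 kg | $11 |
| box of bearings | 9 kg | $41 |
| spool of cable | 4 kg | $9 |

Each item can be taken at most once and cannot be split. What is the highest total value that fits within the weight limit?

$41

Check high-value combinations within 12 kg:
- box of bearings: weight 9, value 41
- drum of solvent+spool of cable: weight 6+4=10, value 29+9=38
- pallet of tiles+drum of solvent: weight 4+6=10, value 6+29=35
Best: $41.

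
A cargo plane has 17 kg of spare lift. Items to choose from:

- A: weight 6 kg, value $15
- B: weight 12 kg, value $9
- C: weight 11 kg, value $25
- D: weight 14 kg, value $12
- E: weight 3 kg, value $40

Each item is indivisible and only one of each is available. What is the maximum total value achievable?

This is a 0/1 knapsack; check combinations near the capacity.
- C+E: weight 11+3=14, value 25+40=65
- A+E: weight 6+3=9, value 15+40=55
- D+E: weight 14+3=17, value 12+40=52
- B+E: weight 12+3=15, value 9+40=49
Best: $65.

$65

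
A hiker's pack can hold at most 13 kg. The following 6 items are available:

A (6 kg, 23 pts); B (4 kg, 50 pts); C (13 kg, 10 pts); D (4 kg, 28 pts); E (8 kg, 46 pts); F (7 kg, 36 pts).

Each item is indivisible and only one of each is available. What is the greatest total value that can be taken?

96 pts

Check high-value combinations within 13 kg:
- B+E: weight 4+8=12, value 50+46=96
- B+F: weight 4+7=11, value 50+36=86
- B+D: weight 4+4=8, value 50+28=78
- D+E: weight 4+8=12, value 28+46=74
- A+B: weight 6+4=10, value 23+50=73
Best: 96 pts.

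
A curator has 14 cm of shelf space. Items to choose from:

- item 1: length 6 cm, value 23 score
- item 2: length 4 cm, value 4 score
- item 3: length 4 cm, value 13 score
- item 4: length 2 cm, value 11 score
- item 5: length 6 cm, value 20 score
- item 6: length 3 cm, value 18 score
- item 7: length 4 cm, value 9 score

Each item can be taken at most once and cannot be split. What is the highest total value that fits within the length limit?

54 score

This is a 0/1 knapsack; check combinations near the capacity.
- item 1+item 3+item 6: length 6+4+3=13, value 23+13+18=54
- item 1+item 4+item 5: length 6+2+6=14, value 23+11+20=54
- item 1+item 4+item 6: length 6+2+3=11, value 23+11+18=52
- item 3+item 5+item 6: length 4+6+3=13, value 13+20+18=51
- item 3+item 4+item 6+item 7: length 4+2+3+4=13, value 13+11+18+9=51
Best: 54 score.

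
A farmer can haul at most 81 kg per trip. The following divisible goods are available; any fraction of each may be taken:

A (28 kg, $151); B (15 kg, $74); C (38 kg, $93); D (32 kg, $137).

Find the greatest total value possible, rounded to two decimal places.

Take in order of value per unit:
- A (151/28 per unit): all 28 → value 151, running total 151.00
- B (74/15 per unit): all 15 → value 74, running total 225.00
- D (137/32 per unit): all 32 → value 137, running total 362.00
- C (93/38 per unit): 6 of 38 → value 6×93/38 = 14.6842, running total 376.68
Total 376.68.

376.68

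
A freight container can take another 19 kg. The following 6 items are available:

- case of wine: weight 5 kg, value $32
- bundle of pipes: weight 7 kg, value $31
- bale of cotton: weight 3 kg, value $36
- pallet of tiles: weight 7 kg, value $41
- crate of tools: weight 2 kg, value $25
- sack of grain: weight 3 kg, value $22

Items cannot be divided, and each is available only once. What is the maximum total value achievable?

Check high-value combinations within 19 kg:
- case of wine+bale of cotton+pallet of tiles+crate of tools: weight 5+3+7+2=17, value 32+36+41+25=134
- bundle of pipes+bale of cotton+pallet of tiles+crate of tools: weight 7+3+7+2=19, value 31+36+41+25=133
- case of wine+bale of cotton+pallet of tiles+sack of grain: weight 5+3+7+3=18, value 32+36+41+22=131
- bale of cotton+pallet of tiles+crate of tools+sack of grain: weight 3+7+2+3=15, value 36+41+25+22=124
Best: $134.

$134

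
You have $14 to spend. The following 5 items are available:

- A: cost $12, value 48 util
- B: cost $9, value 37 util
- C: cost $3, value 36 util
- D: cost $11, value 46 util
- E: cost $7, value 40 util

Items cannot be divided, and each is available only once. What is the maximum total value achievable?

82 util

Check high-value combinations within $14:
- C+D: cost 3+11=14, value 36+46=82
- C+E: cost 3+7=10, value 36+40=76
- B+C: cost 9+3=12, value 37+36=73
Best: 82 util.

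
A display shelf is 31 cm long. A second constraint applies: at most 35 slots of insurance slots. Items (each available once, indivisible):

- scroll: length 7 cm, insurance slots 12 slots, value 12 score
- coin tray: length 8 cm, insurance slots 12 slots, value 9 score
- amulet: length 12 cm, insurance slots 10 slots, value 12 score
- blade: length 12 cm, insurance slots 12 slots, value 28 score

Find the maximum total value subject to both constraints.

52 score

Feasible sets respecting both limits:
- scroll+amulet+blade: length 31, insurance slots 34, value 52
- scroll+blade: length 19, insurance slots 24, value 40
- amulet+blade: length 24, insurance slots 22, value 40
- coin tray+blade: length 20, insurance slots 24, value 37
Best: 52 score.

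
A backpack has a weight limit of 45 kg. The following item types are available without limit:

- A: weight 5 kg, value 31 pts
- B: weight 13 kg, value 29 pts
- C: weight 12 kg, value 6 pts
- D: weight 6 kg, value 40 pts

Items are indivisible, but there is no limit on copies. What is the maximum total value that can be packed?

293 pts

Best value-per-unit is D at 40/6; filling with it alone gives 7×40 = 280.
Optimal mix: 3×A + 5×D → weight 45, value 293.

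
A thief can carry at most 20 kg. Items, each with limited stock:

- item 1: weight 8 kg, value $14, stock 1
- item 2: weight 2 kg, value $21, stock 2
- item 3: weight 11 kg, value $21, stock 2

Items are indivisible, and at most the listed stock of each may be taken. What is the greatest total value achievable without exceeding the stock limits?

Top feasible selections:
- 2×item 2 + 1×item 3: weight 15, value 63
- 1×item 1 + 2×item 2: weight 12, value 56
- 2×item 2: weight 4, value 42
Best: $63.

$63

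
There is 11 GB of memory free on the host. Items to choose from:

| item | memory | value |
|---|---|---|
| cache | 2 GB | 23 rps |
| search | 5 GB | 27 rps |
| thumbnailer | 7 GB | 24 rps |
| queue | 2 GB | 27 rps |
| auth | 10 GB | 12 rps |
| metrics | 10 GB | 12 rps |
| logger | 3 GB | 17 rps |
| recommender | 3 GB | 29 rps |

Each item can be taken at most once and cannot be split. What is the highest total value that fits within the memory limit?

96 rps

Check high-value combinations within 11 GB:
- cache+queue+logger+recommender: memory 2+2+3+3=10, value 23+27+17+29=96
- search+queue+recommender: memory 5+2+3=10, value 27+27+29=83
- cache+queue+recommender: memory 2+2+3=7, value 23+27+29=79
Best: 96 rps.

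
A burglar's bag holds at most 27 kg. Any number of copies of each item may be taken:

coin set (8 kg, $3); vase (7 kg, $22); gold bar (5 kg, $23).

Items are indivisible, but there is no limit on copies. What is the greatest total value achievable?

$115

Best value-per-unit is gold bar at 23/5, and filling with it alone uses weight 5×5=25. No mix of the others beats 5×23 = 115.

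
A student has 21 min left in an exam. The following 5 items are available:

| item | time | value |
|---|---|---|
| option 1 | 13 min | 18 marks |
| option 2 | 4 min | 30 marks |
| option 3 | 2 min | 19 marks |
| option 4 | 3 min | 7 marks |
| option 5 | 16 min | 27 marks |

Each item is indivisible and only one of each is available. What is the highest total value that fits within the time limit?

67 marks

This is a 0/1 knapsack; check combinations near the capacity.
- option 1+option 2+option 3: time 13+4+2=19, value 18+30+19=67
- option 2+option 5: time 4+16=20, value 30+27=57
- option 2+option 3+option 4: time 4+2+3=9, value 30+19+7=56
Best: 67 marks.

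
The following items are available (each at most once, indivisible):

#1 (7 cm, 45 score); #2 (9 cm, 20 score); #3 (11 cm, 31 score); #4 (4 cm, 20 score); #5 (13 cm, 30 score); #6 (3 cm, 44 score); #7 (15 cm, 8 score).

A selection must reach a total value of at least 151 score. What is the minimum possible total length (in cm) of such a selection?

34

Subsets with value ≥ 151, sorted by total length:
- #1+#2+#3+#4+#6: length 34, value 160
- #1+#2+#4+#5+#6: length 36, value 159
- #1+#3+#4+#5+#6: length 38, value 170
- #1+#2+#3+#5+#6: length 43, value 170
Minimum length: 34 cm.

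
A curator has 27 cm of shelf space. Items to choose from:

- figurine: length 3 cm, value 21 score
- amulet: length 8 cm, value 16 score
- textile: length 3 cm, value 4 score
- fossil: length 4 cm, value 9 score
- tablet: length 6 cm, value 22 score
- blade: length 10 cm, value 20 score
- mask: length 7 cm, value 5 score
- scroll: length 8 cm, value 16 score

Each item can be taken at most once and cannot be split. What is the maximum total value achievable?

Check high-value combinations within 27 cm:
- figurine+amulet+tablet+blade: length 3+8+6+10=27, value 21+16+22+20=79
- figurine+tablet+blade+scroll: length 3+6+10+8=27, value 21+22+20+16=79
- figurine+textile+fossil+tablet+blade: length 3+3+4+6+10=26, value 21+4+9+22+20=76
- figurine+amulet+tablet+scroll: length 3+8+6+8=25, value 21+16+22+16=75
- figurine+fossil+tablet+blade: length 3+4+6+10=23, value 21+9+22+20=72
Best: 79 score.

79 score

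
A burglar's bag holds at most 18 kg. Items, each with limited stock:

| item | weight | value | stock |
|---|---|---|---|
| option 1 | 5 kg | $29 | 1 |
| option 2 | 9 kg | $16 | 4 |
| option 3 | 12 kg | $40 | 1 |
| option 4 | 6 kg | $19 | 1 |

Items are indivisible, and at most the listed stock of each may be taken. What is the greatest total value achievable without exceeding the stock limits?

$69

Best selections within weight 18 and stock limits:
- 1×option 1 + 1×option 3: weight 17, value 69
- 1×option 3 + 1×option 4: weight 18, value 59
Best: $69.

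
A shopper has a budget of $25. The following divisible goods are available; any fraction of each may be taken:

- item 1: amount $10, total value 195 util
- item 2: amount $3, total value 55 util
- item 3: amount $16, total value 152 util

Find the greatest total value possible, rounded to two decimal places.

364.00

Take in order of value per unit:
- item 1 (195/10 per unit): all 10 → value 195, running total 195.00
- item 2 (55/3 per unit): all 3 → value 55, running total 250.00
- item 3 (152/16 per unit): 12 of 16 → value 12×152/16 = 114.0000, running total 364.00
Total 364.00.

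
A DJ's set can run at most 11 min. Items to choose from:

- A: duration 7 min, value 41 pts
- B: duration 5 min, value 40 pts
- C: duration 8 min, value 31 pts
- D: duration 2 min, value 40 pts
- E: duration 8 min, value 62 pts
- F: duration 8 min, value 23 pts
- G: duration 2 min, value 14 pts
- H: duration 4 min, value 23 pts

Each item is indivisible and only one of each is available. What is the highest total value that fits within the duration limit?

103 pts

Check high-value combinations within 11 min:
- B+D+H: duration 5+2+4=11, value 40+40+23=103
- D+E: duration 2+8=10, value 40+62=102
- A+D+G: duration 7+2+2=11, value 41+40+14=95
- B+D+G: duration 5+2+2=9, value 40+40+14=94
- A+D: duration 7+2=9, value 41+40=81
Best: 103 pts.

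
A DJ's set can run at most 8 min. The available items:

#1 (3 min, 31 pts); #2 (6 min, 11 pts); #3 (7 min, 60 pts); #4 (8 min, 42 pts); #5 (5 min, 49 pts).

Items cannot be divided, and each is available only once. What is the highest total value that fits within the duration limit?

80 pts

Check high-value combinations within 8 min:
- #1+#5: duration 3+5=8, value 31+49=80
- #3: duration 7, value 60
- #5: duration 5, value 49
- #4: duration 8, value 42
- #1: duration 3, value 31
Best: 80 pts.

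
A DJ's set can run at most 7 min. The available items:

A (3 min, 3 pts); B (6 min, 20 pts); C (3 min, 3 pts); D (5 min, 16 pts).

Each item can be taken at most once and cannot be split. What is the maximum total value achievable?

Check high-value combinations within 7 min:
- B: duration 6, value 20
- D: duration 5, value 16
- A+C: duration 3+3=6, value 3+3=6
Best: 20 pts.

20 pts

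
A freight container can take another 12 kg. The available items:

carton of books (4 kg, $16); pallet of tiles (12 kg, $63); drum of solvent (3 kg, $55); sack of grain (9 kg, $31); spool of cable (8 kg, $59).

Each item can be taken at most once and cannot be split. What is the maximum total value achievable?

$114

This is a 0/1 knapsack; check combinations near the capacity.
- drum of solvent+spool of cable: weight 3+8=11, value 55+59=114
- drum of solvent+sack of grain: weight 3+9=12, value 55+31=86
- carton of books+spool of cable: weight 4+8=12, value 16+59=75
Best: $114.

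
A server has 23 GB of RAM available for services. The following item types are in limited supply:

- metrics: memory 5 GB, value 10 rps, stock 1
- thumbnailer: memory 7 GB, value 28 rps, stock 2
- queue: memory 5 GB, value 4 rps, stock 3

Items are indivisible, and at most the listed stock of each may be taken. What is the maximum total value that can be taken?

66 rps

Best selections within memory 23 and stock limits:
- 1×metrics + 2×thumbnailer: memory 19, value 66
- 2×thumbnailer + 1×queue: memory 19, value 60
- 2×thumbnailer: memory 14, value 56
- 1×metrics + 1×thumbnailer + 2×queue: memory 22, value 46
Best: 66 rps.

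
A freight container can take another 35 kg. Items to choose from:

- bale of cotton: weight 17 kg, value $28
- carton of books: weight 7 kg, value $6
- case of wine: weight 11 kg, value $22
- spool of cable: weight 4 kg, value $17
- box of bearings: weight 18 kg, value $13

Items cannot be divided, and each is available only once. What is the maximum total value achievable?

$67

Check high-value combinations within 35 kg:
- bale of cotton+case of wine+spool of cable: weight 17+11+4=32, value 28+22+17=67
- bale of cotton+carton of books+case of wine: weight 17+7+11=35, value 28+6+22=56
- case of wine+spool of cable+box of bearings: weight 11+4+18=33, value 22+17+13=52
- bale of cotton+carton of books+spool of cable: weight 17+7+4=28, value 28+6+17=51
- bale of cotton+case of wine: weight 17+11=28, value 28+22=50
Best: $67.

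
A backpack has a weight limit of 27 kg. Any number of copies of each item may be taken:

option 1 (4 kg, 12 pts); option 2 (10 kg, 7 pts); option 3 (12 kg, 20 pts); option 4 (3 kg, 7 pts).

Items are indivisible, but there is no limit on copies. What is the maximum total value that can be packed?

79 pts

Best value-per-unit is option 1 at 12/4; filling with it alone gives 6×12 = 72.
Optimal mix: 6×option 1 + 1×option 4 → weight 27, value 79.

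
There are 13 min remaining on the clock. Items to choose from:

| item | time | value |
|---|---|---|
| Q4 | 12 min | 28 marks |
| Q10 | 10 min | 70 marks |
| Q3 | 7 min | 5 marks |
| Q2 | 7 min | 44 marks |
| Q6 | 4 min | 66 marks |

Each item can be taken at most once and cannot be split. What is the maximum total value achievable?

Check high-value combinations within 13 min:
- Q2+Q6: time 7+4=11, value 44+66=110
- Q3+Q6: time 7+4=11, value 5+66=71
- Q10: time 10, value 70
Best: 110 marks.

110 marks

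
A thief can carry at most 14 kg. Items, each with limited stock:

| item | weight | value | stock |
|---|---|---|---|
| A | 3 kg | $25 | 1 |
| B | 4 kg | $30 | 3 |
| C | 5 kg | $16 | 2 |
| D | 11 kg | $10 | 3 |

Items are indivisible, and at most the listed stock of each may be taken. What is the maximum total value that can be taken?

$90

Best selections within weight 14 and stock limits:
- 3×B: weight 12, value 90
- 1×A + 2×B: weight 11, value 85
- 2×B + 1×C: weight 13, value 76
- 1×A + 1×B + 1×C: weight 12, value 71
Best: $90.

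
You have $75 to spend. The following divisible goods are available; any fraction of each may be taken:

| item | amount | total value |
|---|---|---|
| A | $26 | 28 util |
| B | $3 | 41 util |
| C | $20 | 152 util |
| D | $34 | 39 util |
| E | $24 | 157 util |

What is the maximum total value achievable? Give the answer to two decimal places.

382.12

Take in order of value per unit:
- B (41/3 per unit): all 3 → value 41, running total 41.00
- C (152/20 per unit): all 20 → value 152, running total 193.00
- E (157/24 per unit): all 24 → value 157, running total 350.00
- D (39/34 per unit): 28 of 34 → value 28×39/34 = 32.1176, running total 382.12
Total 382.12.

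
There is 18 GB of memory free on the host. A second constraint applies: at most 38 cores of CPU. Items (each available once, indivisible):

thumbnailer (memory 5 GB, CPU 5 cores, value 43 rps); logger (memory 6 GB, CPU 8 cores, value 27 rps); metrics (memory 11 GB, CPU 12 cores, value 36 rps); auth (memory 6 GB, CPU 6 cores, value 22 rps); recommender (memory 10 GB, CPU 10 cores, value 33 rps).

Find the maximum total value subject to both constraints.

Feasible sets respecting both limits:
- thumbnailer+logger+auth: memory 17, CPU 19, value 92
- thumbnailer+metrics: memory 16, CPU 17, value 79
- thumbnailer+recommender: memory 15, CPU 15, value 76
- thumbnailer+logger: memory 11, CPU 13, value 70
Best: 92 rps.

92 rps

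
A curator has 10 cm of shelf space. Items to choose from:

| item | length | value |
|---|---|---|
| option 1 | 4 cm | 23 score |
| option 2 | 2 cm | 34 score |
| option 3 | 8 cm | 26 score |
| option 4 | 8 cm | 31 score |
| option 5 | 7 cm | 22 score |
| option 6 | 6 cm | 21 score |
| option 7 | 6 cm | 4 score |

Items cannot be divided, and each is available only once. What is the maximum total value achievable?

This is a 0/1 knapsack; check combinations near the capacity.
- option 2+option 4: length 2+8=10, value 34+31=65
- option 2+option 3: length 2+8=10, value 34+26=60
- option 1+option 2: length 4+2=6, value 23+34=57
Best: 65 score.

65 score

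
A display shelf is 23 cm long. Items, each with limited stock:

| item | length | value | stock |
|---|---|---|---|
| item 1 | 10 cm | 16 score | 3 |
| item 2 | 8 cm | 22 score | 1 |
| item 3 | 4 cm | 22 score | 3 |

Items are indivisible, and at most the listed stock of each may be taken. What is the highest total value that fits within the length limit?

88 score

Best selections within length 23 and stock limits:
- 1×item 2 + 3×item 3: length 20, value 88
- 1×item 1 + 3×item 3: length 22, value 82
- 3×item 3: length 12, value 66
Best: 88 score.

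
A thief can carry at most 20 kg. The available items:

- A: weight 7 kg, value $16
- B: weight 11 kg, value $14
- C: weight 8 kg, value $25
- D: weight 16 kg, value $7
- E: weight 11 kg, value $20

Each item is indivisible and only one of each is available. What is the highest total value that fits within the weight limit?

Check high-value combinations within 20 kg:
- C+E: weight 8+11=19, value 25+20=45
- A+C: weight 7+8=15, value 16+25=41
- B+C: weight 11+8=19, value 14+25=39
- A+E: weight 7+11=18, value 16+20=36
- A+B: weight 7+11=18, value 16+14=30
Best: $45.

$45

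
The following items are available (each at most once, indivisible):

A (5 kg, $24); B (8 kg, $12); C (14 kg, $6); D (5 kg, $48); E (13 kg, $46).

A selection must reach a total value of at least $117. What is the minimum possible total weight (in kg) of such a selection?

Subsets with value ≥ 117, sorted by total weight:
- A+D+E: weight 23, value 118
- A+B+D+E: weight 31, value 130
- A+C+D+E: weight 37, value 124
- A+B+C+D+E: weight 45, value 136
Minimum weight: 23 kg.

23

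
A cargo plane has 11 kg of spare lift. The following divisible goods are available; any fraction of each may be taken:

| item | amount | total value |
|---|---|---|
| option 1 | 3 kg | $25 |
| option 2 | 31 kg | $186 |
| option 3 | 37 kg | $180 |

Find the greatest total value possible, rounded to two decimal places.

73.00

Take in order of value per unit:
- option 1 (25/3 per unit): all 3 → value 25, running total 25.00
- option 2 (186/31 per unit): 8 of 31 → value 8×186/31 = 48.0000, running total 73.00
Total 73.00.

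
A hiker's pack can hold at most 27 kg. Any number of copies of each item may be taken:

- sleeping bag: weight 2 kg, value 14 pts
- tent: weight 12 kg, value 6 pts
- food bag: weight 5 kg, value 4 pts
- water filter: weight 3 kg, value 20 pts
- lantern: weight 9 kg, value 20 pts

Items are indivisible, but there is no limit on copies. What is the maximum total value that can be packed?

188 pts

Best value-per-unit is sleeping bag at 14/2; filling with it alone gives 13×14 = 182.
Optimal mix: 12×sleeping bag + 1×water filter → weight 27, value 188.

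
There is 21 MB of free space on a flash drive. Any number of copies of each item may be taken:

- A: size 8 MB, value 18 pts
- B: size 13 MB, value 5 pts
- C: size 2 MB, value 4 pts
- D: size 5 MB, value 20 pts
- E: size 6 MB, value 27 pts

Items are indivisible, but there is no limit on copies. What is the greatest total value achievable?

87 pts

Best value-per-unit is E at 27/6; filling with it alone gives 3×27 = 81.
Optimal mix: 3×D + 1×E → size 21, value 87.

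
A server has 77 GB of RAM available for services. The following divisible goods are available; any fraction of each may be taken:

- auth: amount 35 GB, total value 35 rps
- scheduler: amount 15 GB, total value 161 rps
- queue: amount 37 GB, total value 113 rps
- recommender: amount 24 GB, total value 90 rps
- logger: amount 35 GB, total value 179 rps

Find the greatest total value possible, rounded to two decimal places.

439.16

Take in order of value per unit:
- scheduler (161/15 per unit): all 15 → value 161, running total 161.00
- logger (179/35 per unit): all 35 → value 179, running total 340.00
- recommender (90/24 per unit): all 24 → value 90, running total 430.00
- queue (113/37 per unit): 3 of 37 → value 3×113/37 = 9.1622, running total 439.16
Total 439.16.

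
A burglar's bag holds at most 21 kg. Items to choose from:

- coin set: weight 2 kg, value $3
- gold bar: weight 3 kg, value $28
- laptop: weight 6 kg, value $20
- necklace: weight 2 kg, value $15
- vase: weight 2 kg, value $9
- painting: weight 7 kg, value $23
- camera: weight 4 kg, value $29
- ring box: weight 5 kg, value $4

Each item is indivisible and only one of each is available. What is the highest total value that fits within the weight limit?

This is a 0/1 knapsack; check combinations near the capacity.
- coin set+gold bar+necklace+vase+painting+camera: weight 2+3+2+2+7+4=20, value 3+28+15+9+23+29=107
- gold bar+necklace+vase+painting+camera: weight 3+2+2+7+4=18, value 28+15+9+23+29=104
- coin set+gold bar+laptop+necklace+vase+camera: weight 2+3+6+2+2+4=19, value 3+28+20+15+9+29=104
- gold bar+laptop+necklace+vase+camera: weight 3+6+2+2+4=17, value 28+20+15+9+29=101
Best: $107.

$107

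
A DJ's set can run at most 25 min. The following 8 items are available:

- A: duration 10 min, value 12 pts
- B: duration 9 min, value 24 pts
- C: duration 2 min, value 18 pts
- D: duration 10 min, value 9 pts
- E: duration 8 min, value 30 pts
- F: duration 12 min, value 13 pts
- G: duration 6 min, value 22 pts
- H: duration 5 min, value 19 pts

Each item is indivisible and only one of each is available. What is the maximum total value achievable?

This is a 0/1 knapsack; check combinations near the capacity.
- B+C+E+G: duration 9+2+8+6=25, value 24+18+30+22=94
- B+C+E+H: duration 9+2+8+5=24, value 24+18+30+19=91
- C+E+G+H: duration 2+8+6+5=21, value 18+30+22+19=89
- B+C+G+H: duration 9+2+6+5=22, value 24+18+22+19=83
Best: 94 pts.

94 pts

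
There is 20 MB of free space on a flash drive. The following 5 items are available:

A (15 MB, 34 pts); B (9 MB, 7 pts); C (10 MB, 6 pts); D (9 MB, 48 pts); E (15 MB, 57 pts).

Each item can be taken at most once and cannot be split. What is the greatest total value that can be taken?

Check high-value combinations within 20 MB:
- E: size 15, value 57
- B+D: size 9+9=18, value 7+48=55
- C+D: size 10+9=19, value 6+48=54
- D: size 9, value 48
- A: size 15, value 34
Best: 57 pts.

57 pts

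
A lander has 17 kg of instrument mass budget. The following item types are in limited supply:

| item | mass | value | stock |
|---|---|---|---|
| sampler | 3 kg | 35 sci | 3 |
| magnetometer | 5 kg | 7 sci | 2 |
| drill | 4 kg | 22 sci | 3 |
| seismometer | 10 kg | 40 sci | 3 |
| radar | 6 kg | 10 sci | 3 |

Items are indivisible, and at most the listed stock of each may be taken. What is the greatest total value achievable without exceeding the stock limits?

Top feasible selections:
- 3×sampler + 2×drill: mass 17, value 149
- 3×sampler + 1×drill: mass 13, value 127
Best: 149 sci.

149 sci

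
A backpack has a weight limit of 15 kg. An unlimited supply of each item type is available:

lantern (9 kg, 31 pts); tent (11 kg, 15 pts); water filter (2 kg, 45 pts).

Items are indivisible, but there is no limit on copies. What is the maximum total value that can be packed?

315 pts

Best value-per-unit is water filter at 45/2, and filling with it alone uses weight 7×2=14. No mix of the others beats 7×45 = 315.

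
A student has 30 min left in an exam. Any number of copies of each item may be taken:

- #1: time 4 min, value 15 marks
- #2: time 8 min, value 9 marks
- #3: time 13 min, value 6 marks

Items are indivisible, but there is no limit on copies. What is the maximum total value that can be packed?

Best value-per-unit is #1 at 15/4, and filling with it alone uses time 7×4=28. No mix of the others beats 7×15 = 105.

105 marks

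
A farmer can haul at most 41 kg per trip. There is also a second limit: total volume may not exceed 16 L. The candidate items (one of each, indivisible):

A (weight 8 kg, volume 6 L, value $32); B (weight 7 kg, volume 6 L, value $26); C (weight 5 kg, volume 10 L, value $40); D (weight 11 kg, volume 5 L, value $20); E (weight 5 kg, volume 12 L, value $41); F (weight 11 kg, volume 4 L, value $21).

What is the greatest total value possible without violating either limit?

$79

Feasible sets respecting both limits:
- A+B+F: weight 26, volume 16, value 79
- A+D+F: weight 30, volume 15, value 73
- A+C: weight 13, volume 16, value 72
Best: $79.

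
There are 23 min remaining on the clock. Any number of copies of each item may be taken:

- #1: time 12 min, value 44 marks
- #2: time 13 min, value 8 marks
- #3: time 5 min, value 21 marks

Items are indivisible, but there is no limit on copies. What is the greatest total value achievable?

86 marks

Best value-per-unit is #3 at 21/5; filling with it alone gives 4×21 = 84.
Optimal mix: 1×#1 + 2×#3 → time 22, value 86.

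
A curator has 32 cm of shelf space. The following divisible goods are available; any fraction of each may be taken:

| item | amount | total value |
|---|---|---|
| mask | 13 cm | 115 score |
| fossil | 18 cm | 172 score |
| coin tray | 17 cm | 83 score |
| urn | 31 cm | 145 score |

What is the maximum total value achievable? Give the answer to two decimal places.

Take in order of value per unit:
- fossil (172/18 per unit): all 18 → value 172, running total 172.00
- mask (115/13 per unit): all 13 → value 115, running total 287.00
- coin tray (83/17 per unit): 1 of 17 → value 1×83/17 = 4.8824, running total 291.88
Total 291.88.

291.88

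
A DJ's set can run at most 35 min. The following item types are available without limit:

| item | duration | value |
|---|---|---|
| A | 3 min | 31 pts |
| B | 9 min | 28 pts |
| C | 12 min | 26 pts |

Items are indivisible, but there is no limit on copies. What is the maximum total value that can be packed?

341 pts

Best value-per-unit is A at 31/3, and filling with it alone uses duration 11×3=33. No mix of the others beats 11×31 = 341.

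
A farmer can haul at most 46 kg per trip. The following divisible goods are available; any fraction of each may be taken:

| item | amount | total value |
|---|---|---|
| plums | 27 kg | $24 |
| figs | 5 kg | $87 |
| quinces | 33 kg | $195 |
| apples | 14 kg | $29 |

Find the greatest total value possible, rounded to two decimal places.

Take in order of value per unit:
- figs (87/5 per unit): all 5 → value 87, running total 87.00
- quinces (195/33 per unit): all 33 → value 195, running total 282.00
- apples (29/14 per unit): 8 of 14 → value 8×29/14 = 16.5714, running total 298.57
Total 298.57.

298.57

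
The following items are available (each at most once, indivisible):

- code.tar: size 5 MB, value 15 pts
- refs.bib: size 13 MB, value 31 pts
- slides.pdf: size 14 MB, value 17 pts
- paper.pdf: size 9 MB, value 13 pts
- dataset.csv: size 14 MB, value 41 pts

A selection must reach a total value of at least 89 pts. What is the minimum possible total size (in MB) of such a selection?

Subsets with value ≥ 89, sorted by total size:
- code.tar+refs.bib+paper.pdf+dataset.csv: size 41, value 100
- refs.bib+slides.pdf+dataset.csv: size 41, value 89
- code.tar+refs.bib+slides.pdf+dataset.csv: size 46, value 104
Minimum size: 41 MB.

41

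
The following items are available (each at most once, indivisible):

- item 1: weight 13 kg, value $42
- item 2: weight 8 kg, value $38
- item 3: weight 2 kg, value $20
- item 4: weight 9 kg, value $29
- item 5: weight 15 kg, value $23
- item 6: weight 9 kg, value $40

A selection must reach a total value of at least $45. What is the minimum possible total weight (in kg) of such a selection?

10

Subsets with value ≥ 45, sorted by total weight:
- item 2+item 3: weight 10, value 58
- item 3+item 6: weight 11, value 60
Minimum weight: 10 kg.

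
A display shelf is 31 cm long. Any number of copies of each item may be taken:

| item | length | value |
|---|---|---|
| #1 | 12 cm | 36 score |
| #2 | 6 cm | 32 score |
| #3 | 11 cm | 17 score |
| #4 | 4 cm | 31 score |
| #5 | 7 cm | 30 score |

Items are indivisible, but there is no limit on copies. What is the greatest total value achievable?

218 score

Best value-per-unit is #4 at 31/4; filling with it alone gives 7×31 = 217.
Optimal mix: 1×#2 + 6×#4 → length 30, value 218.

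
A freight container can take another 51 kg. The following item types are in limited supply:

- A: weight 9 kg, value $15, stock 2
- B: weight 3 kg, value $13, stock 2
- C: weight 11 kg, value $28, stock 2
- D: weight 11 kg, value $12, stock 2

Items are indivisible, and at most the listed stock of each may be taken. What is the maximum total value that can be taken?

Best selections within weight 51 and stock limits:
- 2×A + 2×B + 2×C: weight 46, value 112
- 1×A + 2×B + 2×C + 1×D: weight 48, value 109
- 2×B + 2×C + 2×D: weight 50, value 106
Best: $112.

$112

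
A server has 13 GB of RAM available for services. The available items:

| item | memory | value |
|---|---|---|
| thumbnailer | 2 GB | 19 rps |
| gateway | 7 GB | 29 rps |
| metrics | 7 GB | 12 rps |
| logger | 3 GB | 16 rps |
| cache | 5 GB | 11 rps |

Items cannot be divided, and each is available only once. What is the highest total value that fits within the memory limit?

This is a 0/1 knapsack; check combinations near the capacity.
- thumbnailer+gateway+logger: memory 2+7+3=12, value 19+29+16=64
- thumbnailer+gateway: memory 2+7=9, value 19+29=48
- thumbnailer+metrics+logger: memory 2+7+3=12, value 19+12+16=47
Best: 64 rps.

64 rps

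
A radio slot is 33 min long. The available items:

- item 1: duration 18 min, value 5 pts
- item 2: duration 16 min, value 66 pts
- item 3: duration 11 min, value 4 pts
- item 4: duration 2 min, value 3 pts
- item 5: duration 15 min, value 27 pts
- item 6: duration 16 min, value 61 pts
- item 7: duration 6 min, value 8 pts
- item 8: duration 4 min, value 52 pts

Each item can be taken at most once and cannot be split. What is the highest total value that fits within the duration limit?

129 pts

This is a 0/1 knapsack; check combinations near the capacity.
- item 2+item 4+item 7+item 8: duration 16+2+6+4=28, value 66+3+8+52=129
- item 2+item 6: duration 16+16=32, value 66+61=127
- item 2+item 7+item 8: duration 16+6+4=26, value 66+8+52=126
- item 2+item 3+item 4+item 8: duration 16+11+2+4=33, value 66+4+3+52=125
Best: 129 pts.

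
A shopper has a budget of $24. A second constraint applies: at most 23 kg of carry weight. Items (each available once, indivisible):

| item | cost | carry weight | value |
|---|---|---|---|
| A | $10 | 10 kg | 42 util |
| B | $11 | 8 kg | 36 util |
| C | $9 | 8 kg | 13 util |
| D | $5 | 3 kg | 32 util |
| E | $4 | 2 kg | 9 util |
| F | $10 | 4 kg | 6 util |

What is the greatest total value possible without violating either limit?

87 util

Feasible sets respecting both limits:
- A+C+D: cost 24, carry weight 21, value 87
- A+D+E: cost 19, carry weight 15, value 83
- A+B: cost 21, carry weight 18, value 78
- B+D+E: cost 20, carry weight 13, value 77
Best: 87 util.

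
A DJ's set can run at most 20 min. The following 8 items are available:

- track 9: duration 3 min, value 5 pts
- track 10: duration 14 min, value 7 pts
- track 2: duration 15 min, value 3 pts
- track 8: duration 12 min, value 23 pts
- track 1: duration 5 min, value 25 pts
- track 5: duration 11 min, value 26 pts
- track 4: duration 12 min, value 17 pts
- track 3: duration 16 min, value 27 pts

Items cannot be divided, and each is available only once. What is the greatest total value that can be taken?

Check high-value combinations within 20 min:
- track 9+track 1+track 5: duration 3+5+11=19, value 5+25+26=56
- track 9+track 8+track 1: duration 3+12+5=20, value 5+23+25=53
- track 1+track 5: duration 5+11=16, value 25+26=51
- track 8+track 1: duration 12+5=17, value 23+25=48
- track 9+track 1+track 4: duration 3+5+12=20, value 5+25+17=47
Best: 56 pts.

56 pts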